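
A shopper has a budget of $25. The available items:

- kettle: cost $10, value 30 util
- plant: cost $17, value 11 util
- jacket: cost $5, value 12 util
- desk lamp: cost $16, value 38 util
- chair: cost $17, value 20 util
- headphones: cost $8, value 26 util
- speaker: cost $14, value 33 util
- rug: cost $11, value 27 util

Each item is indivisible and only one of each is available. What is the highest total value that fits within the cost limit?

Check high-value combinations within $25:
- kettle+jacket+headphones: cost 10+5+8=23, value 30+12+26=68
- jacket+headphones+rug: cost 5+8+11=24, value 12+26+27=65
- desk lamp+headphones: cost 16+8=24, value 38+26=64
Best: 68 util.

68 util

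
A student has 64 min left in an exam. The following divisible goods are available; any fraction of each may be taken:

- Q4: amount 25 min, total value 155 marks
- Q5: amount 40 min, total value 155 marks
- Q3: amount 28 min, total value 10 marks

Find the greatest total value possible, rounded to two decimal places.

306.13

Take in order of value per unit:
- Q4 (155/25 per unit): all 25 → value 155, running total 155.00
- Q5 (155/40 per unit): 39 of 40 → value 39×155/40 = 151.1250, running total 306.13
Total 306.13.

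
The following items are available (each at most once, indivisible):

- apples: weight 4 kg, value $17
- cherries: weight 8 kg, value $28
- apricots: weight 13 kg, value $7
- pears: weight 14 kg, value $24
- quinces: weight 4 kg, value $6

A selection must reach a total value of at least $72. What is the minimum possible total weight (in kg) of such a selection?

Subsets with value ≥ 72, sorted by total weight:
- apples+cherries+pears+quinces: weight 30, value 75
- apples+cherries+apricots+pears: weight 39, value 76
- apples+cherries+apricots+pears+quinces: weight 43, value 82
Minimum weight: 30 kg.

30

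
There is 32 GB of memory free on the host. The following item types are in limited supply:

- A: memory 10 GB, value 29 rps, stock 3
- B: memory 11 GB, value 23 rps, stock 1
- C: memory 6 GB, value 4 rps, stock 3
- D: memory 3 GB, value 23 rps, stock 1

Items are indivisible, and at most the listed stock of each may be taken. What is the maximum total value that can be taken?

Best selections within memory 32 and stock limits:
- 3×A: memory 30, value 87
- 2×A + 1×C + 1×D: memory 29, value 85
Best: 87 rps.

87 rps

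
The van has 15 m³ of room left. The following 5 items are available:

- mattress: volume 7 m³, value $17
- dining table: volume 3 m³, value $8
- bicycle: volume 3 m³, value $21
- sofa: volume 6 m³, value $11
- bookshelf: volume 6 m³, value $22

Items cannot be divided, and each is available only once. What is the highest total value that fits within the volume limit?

$54

Check high-value combinations within 15 m³:
- bicycle+sofa+bookshelf: volume 3+6+6=15, value 21+11+22=54
- dining table+bicycle+bookshelf: volume 3+3+6=12, value 8+21+22=51
- mattress+dining table+bicycle: volume 7+3+3=13, value 17+8+21=46
Best: $54.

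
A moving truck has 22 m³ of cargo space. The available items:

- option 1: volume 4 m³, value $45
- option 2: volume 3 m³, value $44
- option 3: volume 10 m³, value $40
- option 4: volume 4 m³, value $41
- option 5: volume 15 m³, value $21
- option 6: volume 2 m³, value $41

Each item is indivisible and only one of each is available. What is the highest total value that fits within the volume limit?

$171

This is a 0/1 knapsack; check combinations near the capacity.
- option 1+option 2+option 4+option 6: volume 4+3+4+2=13, value 45+44+41+41=171
- option 1+option 2+option 3+option 6: volume 4+3+10+2=19, value 45+44+40+41=170
- option 1+option 2+option 3+option 4: volume 4+3+10+4=21, value 45+44+40+41=170
- option 1+option 3+option 4+option 6: volume 4+10+4+2=20, value 45+40+41+41=167
- option 2+option 3+option 4+option 6: volume 3+10+4+2=19, value 44+40+41+41=166
Best: $171.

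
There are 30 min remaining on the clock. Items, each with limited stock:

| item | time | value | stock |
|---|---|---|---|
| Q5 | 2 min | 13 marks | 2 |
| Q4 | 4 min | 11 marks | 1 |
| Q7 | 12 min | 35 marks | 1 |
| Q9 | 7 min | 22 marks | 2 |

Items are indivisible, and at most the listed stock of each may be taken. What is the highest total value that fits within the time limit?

Top feasible selections:
- 2×Q5 + 1×Q7 + 2×Q9: time 30, value 105
- 2×Q5 + 1×Q4 + 1×Q7 + 1×Q9: time 27, value 94
- 1×Q5 + 1×Q7 + 2×Q9: time 28, value 92
Best: 105 marks.

105 marks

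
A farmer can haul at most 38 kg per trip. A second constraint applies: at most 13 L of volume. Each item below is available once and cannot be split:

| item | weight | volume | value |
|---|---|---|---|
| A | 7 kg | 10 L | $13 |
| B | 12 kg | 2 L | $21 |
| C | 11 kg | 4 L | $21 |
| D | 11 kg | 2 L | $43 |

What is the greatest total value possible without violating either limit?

Feasible sets respecting both limits:
- B+C+D: weight 34, volume 8, value 85
- B+D: weight 23, volume 4, value 64
- C+D: weight 22, volume 6, value 64
Best: $85.

$85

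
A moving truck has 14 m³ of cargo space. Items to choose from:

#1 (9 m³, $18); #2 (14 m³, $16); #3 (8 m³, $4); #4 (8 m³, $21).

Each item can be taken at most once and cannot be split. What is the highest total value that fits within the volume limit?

$21

Check high-value combinations within 14 m³:
- #4: volume 8, value 21
- #1: volume 9, value 18
- #2: volume 14, value 16
- #3: volume 8, value 4
Best: $21.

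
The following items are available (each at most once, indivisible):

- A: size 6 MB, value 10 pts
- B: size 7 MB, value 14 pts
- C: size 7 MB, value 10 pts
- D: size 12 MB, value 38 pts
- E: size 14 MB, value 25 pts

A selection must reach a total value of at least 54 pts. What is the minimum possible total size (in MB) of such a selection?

25

Subsets with value ≥ 54, sorted by total size:
- A+B+D: size 25, value 62
- A+C+D: size 25, value 58
Minimum size: 25 MB.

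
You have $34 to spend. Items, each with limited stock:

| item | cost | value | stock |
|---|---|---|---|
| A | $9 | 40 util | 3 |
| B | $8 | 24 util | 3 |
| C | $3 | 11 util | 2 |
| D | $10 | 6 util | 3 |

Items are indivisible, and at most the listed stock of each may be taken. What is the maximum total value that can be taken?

Best selections within cost 34 and stock limits:
- 3×A + 2×C: cost 33, value 142
- 3×A + 1×C: cost 30, value 131
Best: 142 util.

142 util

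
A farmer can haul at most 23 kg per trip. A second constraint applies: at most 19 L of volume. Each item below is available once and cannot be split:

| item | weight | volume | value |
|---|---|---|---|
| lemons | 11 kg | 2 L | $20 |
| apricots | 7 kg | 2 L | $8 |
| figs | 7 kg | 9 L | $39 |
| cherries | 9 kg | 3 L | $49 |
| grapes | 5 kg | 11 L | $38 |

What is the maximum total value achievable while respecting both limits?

Feasible sets respecting both limits:
- apricots+figs+cherries: weight 23, volume 14, value 96
- apricots+cherries+grapes: weight 21, volume 16, value 95
- figs+cherries: weight 16, volume 12, value 88
- cherries+grapes: weight 14, volume 14, value 87
Best: $96.

$96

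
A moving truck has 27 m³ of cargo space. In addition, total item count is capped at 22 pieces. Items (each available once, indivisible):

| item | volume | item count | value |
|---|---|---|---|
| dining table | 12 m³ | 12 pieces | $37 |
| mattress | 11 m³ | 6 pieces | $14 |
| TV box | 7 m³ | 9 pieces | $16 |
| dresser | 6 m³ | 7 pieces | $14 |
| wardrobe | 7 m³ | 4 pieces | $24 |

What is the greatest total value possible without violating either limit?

$61

Feasible sets respecting both limits:
- dining table+wardrobe: volume 19, item count 16, value 61
- mattress+TV box+wardrobe: volume 25, item count 19, value 54
- TV box+dresser+wardrobe: volume 20, item count 20, value 54
Best: $61.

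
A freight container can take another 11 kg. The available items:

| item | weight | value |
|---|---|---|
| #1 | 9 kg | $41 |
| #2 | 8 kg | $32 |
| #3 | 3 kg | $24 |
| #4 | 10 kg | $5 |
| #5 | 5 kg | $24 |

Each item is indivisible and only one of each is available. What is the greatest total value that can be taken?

Check high-value combinations within 11 kg:
- #2+#3: weight 8+3=11, value 32+24=56
- #3+#5: weight 3+5=8, value 24+24=48
- #1: weight 9, value 41
- #2: weight 8, value 32
Best: $56.

$56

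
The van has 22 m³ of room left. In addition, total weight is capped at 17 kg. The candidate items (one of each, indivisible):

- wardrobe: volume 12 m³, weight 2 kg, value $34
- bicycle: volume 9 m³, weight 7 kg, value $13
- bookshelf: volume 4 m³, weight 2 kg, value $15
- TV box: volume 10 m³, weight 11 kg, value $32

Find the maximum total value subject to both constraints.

$66

Feasible sets respecting both limits:
- wardrobe+TV box: volume 22, weight 13, value 66
- wardrobe+bookshelf: volume 16, weight 4, value 49
- wardrobe+bicycle: volume 21, weight 9, value 47
- bookshelf+TV box: volume 14, weight 13, value 47
Best: $66.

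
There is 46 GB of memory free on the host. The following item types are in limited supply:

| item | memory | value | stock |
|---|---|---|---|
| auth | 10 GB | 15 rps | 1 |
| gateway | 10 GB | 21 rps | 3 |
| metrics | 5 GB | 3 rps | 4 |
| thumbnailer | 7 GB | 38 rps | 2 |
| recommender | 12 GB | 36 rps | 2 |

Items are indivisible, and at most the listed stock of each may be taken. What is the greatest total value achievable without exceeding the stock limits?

Best selections within memory 46 and stock limits:
- 2×gateway + 2×thumbnailer + 1×recommender: memory 46, value 154
- 1×metrics + 2×thumbnailer + 2×recommender: memory 43, value 151
Best: 154 rps.

154 rps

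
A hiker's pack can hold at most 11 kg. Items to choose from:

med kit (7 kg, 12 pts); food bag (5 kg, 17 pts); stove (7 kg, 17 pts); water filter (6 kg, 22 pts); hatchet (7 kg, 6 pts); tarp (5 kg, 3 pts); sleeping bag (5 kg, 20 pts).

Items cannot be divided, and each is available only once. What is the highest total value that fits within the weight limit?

42 pts

Check high-value combinations within 11 kg:
- water filter+sleeping bag: weight 6+5=11, value 22+20=42
- food bag+water filter: weight 5+6=11, value 17+22=39
- food bag+sleeping bag: weight 5+5=10, value 17+20=37
Best: 42 pts.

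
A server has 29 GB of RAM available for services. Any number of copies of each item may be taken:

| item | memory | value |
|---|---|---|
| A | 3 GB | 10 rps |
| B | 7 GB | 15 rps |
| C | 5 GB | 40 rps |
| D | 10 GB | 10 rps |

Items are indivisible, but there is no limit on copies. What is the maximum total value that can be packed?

210 rps

Best value-per-unit is C at 40/5; filling with it alone gives 5×40 = 200.
Optimal mix: 1×A + 5×C → memory 28, value 210.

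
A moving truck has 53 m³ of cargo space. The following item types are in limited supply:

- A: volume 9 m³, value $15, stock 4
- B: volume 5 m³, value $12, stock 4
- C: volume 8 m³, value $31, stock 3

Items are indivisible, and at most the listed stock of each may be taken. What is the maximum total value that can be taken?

$156

Top feasible selections:
- 1×A + 4×B + 3×C: volume 53, value 156
- 2×A + 2×B + 3×C: volume 52, value 147
Best: $156.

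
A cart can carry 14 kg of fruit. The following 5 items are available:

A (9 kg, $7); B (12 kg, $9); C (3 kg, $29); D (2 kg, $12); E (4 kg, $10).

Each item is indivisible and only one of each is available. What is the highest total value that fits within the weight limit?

$51

Check high-value combinations within 14 kg:
- C+D+E: weight 3+2+4=9, value 29+12+10=51
- A+C+D: weight 9+3+2=14, value 7+29+12=48
- C+D: weight 3+2=5, value 29+12=41
Best: $51.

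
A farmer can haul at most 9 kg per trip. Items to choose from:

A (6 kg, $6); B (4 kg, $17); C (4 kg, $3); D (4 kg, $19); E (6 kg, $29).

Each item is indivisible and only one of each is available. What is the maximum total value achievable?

$36

This is a 0/1 knapsack; check combinations near the capacity.
- B+D: weight 4+4=8, value 17+19=36
- E: weight 6, value 29
- C+D: weight 4+4=8, value 3+19=22
- B+C: weight 4+4=8, value 17+3=20
Best: $36.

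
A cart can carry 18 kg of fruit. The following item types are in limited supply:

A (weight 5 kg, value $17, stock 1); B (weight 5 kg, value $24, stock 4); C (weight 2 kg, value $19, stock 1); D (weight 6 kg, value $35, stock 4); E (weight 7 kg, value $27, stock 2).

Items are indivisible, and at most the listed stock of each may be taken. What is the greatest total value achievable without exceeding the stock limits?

$105

Best selections within weight 18 and stock limits:
- 3×D: weight 18, value 105
- 2×B + 1×C + 1×D: weight 18, value 102
Best: $105.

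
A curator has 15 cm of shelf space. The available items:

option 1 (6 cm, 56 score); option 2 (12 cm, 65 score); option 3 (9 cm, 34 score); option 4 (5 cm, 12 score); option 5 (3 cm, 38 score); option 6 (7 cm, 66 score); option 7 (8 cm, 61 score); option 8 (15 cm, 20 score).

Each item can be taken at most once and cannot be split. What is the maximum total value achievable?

Check high-value combinations within 15 cm:
- option 6+option 7: length 7+8=15, value 66+61=127
- option 1+option 6: length 6+7=13, value 56+66=122
- option 1+option 7: length 6+8=14, value 56+61=117
Best: 127 score.

127 score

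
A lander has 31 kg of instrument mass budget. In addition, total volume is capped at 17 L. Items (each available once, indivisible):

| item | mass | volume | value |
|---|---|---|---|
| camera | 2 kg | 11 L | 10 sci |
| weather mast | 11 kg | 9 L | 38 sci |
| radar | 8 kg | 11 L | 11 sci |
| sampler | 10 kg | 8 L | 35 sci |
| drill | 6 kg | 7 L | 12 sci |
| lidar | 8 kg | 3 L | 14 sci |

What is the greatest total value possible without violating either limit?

Feasible sets respecting both limits:
- weather mast+sampler: mass 21, volume 17, value 73
- weather mast+lidar: mass 19, volume 12, value 52
- weather mast+drill: mass 17, volume 16, value 50
- sampler+lidar: mass 18, volume 11, value 49
Best: 73 sci.

73 sci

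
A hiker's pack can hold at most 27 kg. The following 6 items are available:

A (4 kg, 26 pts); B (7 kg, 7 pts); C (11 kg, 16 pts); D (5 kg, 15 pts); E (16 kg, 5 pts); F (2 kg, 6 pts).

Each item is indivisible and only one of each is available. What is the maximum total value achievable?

64 pts

Check high-value combinations within 27 kg:
- A+B+C+D: weight 4+7+11+5=27, value 26+7+16+15=64
- A+C+D+F: weight 4+11+5+2=22, value 26+16+15+6=63
- A+C+D: weight 4+11+5=20, value 26+16+15=57
- A+B+C+F: weight 4+7+11+2=24, value 26+7+16+6=55
- A+B+D+F: weight 4+7+5+2=18, value 26+7+15+6=54
Best: 64 pts.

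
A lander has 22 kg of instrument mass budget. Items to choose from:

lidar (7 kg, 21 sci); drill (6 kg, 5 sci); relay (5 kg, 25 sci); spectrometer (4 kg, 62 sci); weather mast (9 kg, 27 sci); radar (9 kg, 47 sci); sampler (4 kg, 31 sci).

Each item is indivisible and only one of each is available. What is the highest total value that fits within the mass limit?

165 sci

This is a 0/1 knapsack; check combinations near the capacity.
- relay+spectrometer+radar+sampler: mass 5+4+9+4=22, value 25+62+47+31=165
- relay+spectrometer+weather mast+sampler: mass 5+4+9+4=22, value 25+62+27+31=145
- spectrometer+radar+sampler: mass 4+9+4=17, value 62+47+31=140
Best: 165 sci.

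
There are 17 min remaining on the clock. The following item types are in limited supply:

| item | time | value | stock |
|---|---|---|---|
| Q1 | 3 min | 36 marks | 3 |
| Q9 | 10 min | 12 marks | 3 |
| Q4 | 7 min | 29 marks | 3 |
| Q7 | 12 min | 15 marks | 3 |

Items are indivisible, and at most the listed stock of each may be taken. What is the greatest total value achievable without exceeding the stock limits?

137 marks

Top feasible selections:
- 3×Q1 + 1×Q4: time 16, value 137
- 3×Q1: time 9, value 108
- 2×Q1 + 1×Q4: time 13, value 101
- 1×Q1 + 2×Q4: time 17, value 94
Best: 137 marks.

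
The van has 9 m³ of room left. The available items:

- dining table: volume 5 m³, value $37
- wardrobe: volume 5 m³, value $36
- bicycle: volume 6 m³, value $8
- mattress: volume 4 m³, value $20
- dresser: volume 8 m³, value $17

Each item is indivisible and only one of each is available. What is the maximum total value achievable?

$57

This is a 0/1 knapsack; check combinations near the capacity.
- dining table+mattress: volume 5+4=9, value 37+20=57
- wardrobe+mattress: volume 5+4=9, value 36+20=56
- dining table: volume 5, value 37
Best: $57.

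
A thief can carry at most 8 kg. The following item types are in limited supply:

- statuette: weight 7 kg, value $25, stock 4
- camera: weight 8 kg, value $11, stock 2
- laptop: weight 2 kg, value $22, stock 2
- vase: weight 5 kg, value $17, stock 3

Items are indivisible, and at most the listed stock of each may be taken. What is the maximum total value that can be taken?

Top feasible selections:
- 2×laptop: weight 4, value 44
- 1×laptop + 1×vase: weight 7, value 39
- 1×statuette: weight 7, value 25
Best: $44.

$44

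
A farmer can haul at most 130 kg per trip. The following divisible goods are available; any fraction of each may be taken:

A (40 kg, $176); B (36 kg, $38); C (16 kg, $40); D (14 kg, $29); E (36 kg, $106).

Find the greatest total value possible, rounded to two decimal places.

Take in order of value per unit:
- A (176/40 per unit): all 40 → value 176, running total 176.00
- E (106/36 per unit): all 36 → value 106, running total 282.00
- C (40/16 per unit): all 16 → value 40, running total 322.00
- D (29/14 per unit): all 14 → value 29, running total 351.00
- B (38/36 per unit): 24 of 36 → value 24×38/36 = 25.3333, running total 376.33
Total 376.33.

376.33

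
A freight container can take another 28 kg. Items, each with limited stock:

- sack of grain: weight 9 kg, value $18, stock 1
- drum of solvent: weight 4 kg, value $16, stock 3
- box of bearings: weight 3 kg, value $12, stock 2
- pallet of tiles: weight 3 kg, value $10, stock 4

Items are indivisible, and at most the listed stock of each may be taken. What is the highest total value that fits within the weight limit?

Top feasible selections:
- 3×drum of solvent + 2×box of bearings + 3×pallet of tiles: weight 27, value 102
- 3×drum of solvent + 1×box of bearings + 4×pallet of tiles: weight 27, value 100
- 2×drum of solvent + 2×box of bearings + 4×pallet of tiles: weight 26, value 96
Best: $102.

$102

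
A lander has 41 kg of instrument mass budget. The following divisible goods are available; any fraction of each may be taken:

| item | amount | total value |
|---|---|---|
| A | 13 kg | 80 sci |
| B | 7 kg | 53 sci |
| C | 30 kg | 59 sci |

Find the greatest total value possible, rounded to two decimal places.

174.30

Take in order of value per unit:
- B (53/7 per unit): all 7 → value 53, running total 53.00
- A (80/13 per unit): all 13 → value 80, running total 133.00
- C (59/30 per unit): 21 of 30 → value 21×59/30 = 41.3000, running total 174.30
Total 174.30.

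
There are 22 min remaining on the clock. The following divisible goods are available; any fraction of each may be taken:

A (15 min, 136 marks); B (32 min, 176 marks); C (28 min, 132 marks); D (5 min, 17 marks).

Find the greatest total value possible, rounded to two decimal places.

174.50

Take in order of value per unit:
- A (136/15 per unit): all 15 → value 136, running total 136.00
- B (176/32 per unit): 7 of 32 → value 7×176/32 = 38.5000, running total 174.50
Total 174.50.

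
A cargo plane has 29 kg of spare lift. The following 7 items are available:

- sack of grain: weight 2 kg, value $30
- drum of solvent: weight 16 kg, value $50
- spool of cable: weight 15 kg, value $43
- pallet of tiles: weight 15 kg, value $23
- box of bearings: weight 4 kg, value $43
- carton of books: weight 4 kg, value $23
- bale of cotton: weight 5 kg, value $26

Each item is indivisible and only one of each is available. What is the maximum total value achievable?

$149

Check high-value combinations within 29 kg:
- sack of grain+drum of solvent+box of bearings+bale of cotton: weight 2+16+4+5=27, value 30+50+43+26=149
- sack of grain+drum of solvent+box of bearings+carton of books: weight 2+16+4+4=26, value 30+50+43+23=146
- sack of grain+spool of cable+box of bearings+bale of cotton: weight 2+15+4+5=26, value 30+43+43+26=142
Best: $149.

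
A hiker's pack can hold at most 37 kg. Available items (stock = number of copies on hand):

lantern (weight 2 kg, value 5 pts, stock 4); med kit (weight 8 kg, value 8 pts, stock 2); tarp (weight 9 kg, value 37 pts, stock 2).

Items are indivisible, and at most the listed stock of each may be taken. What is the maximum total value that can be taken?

102 pts

Top feasible selections:
- 4×lantern + 1×med kit + 2×tarp: weight 34, value 102
- 3×lantern + 1×med kit + 2×tarp: weight 32, value 97
- 1×lantern + 2×med kit + 2×tarp: weight 36, value 95
Best: 102 pts.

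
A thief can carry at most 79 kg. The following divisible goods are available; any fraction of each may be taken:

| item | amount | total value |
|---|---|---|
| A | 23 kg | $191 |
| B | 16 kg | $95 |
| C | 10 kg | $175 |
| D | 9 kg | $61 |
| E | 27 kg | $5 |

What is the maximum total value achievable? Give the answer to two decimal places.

Take in order of value per unit:
- C (175/10 per unit): all 10 → value 175, running total 175.00
- A (191/23 per unit): all 23 → value 191, running total 366.00
- D (61/9 per unit): all 9 → value 61, running total 427.00
- B (95/16 per unit): all 16 → value 95, running total 522.00
- E (5/27 per unit): 21 of 27 → value 21×5/27 = 3.8889, running total 525.89
Total 525.89.

525.89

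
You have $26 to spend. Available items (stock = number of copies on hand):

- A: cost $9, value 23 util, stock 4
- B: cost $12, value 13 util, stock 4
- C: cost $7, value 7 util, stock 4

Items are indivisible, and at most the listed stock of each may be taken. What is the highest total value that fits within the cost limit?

Best selections within cost 26 and stock limits:
- 2×A + 1×C: cost 25, value 53
- 2×A: cost 18, value 46
- 1×A + 2×C: cost 23, value 37
Best: 53 util.

53 util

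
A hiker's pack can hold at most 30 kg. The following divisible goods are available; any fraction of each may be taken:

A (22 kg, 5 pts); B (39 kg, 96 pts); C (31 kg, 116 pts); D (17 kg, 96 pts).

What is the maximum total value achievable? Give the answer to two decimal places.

Take in order of value per unit:
- D (96/17 per unit): all 17 → value 96, running total 96.00
- C (116/31 per unit): 13 of 31 → value 13×116/31 = 48.6452, running total 144.65
Total 144.65.

144.65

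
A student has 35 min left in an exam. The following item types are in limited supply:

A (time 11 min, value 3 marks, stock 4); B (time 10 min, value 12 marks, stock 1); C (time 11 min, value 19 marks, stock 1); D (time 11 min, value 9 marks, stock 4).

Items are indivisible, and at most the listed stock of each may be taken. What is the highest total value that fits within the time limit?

40 marks

Best selections within time 35 and stock limits:
- 1×B + 1×C + 1×D: time 32, value 40
- 1×C + 2×D: time 33, value 37
Best: 40 marks.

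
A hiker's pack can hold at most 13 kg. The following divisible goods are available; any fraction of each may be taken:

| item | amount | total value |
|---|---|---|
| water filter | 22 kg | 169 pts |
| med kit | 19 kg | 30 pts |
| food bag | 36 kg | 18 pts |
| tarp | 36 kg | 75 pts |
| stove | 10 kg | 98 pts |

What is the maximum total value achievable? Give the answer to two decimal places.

121.05

Take in order of value per unit:
- stove (98/10 per unit): all 10 → value 98, running total 98.00
- water filter (169/22 per unit): 3 of 22 → value 3×169/22 = 23.0455, running total 121.05
Total 121.05.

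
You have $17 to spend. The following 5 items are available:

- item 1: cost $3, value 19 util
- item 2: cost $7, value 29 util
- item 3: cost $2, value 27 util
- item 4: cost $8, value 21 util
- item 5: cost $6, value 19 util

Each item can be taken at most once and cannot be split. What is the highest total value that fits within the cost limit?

Check high-value combinations within $17:
- item 2+item 3+item 4: cost 7+2+8=17, value 29+27+21=77
- item 1+item 2+item 3: cost 3+7+2=12, value 19+29+27=75
- item 2+item 3+item 5: cost 7+2+6=15, value 29+27+19=75
Best: 77 util.

77 util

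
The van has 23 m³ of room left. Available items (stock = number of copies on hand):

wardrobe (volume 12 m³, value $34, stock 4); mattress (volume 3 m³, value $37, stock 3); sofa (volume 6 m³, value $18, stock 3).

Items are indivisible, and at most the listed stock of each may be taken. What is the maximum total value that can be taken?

$147

Best selections within volume 23 and stock limits:
- 3×mattress + 2×sofa: volume 21, value 147
- 1×wardrobe + 3×mattress: volume 21, value 145
Best: $147.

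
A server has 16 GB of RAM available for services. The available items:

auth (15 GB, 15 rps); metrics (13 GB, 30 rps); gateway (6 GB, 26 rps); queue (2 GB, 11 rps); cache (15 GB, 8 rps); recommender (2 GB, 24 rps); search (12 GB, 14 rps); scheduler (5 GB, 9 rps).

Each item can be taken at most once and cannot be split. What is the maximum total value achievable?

70 rps

Check high-value combinations within 16 GB:
- gateway+queue+recommender+scheduler: memory 6+2+2+5=15, value 26+11+24+9=70
- gateway+queue+recommender: memory 6+2+2=10, value 26+11+24=61
- gateway+recommender+scheduler: memory 6+2+5=13, value 26+24+9=59
- metrics+recommender: memory 13+2=15, value 30+24=54
- gateway+recommender: memory 6+2=8, value 26+24=50
Best: 70 rps.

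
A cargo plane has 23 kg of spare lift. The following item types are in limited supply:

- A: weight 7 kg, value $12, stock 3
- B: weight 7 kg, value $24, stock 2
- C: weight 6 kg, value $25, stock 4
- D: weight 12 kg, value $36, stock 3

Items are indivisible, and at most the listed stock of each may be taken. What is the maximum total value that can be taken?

Top feasible selections:
- 3×C: weight 18, value 75
- 1×B + 2×C: weight 19, value 74
- 2×B + 1×C: weight 20, value 73
- 1×A + 2×C: weight 19, value 62
Best: $75.

$75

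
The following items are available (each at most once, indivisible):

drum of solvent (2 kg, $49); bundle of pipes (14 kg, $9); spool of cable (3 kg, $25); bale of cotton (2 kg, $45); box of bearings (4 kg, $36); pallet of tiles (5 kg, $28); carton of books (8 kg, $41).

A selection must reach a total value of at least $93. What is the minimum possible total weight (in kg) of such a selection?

4

Subsets with value ≥ 93, sorted by total weight:
- drum of solvent+bale of cotton: weight 4, value 94
- drum of solvent+spool of cable+bale of cotton: weight 7, value 119
Minimum weight: 4 kg.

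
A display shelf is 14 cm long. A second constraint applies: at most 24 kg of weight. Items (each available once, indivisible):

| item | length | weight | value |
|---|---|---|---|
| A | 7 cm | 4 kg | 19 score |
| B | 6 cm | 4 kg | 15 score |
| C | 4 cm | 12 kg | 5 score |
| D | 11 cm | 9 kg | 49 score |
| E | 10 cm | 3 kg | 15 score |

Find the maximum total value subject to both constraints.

Feasible sets respecting both limits:
- D: length 11, weight 9, value 49
- A+B: length 13, weight 8, value 34
- A+C: length 11, weight 16, value 24
Best: 49 score.

49 score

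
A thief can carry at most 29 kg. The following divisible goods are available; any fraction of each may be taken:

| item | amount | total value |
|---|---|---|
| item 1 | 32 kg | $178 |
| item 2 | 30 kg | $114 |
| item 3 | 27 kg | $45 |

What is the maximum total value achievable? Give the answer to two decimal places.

161.31

Take in order of value per unit:
- item 1 (178/32 per unit): 29 of 32 → value 29×178/32 = 161.3125, running total 161.31
Total 161.31.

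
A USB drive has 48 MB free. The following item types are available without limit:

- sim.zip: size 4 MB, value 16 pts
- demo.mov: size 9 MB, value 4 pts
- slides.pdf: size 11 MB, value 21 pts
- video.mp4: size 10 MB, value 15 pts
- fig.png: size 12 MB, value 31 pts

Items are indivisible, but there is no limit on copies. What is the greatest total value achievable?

192 pts

Best value-per-unit is sim.zip at 16/4, and filling with it alone uses size 12×4=48. No mix of the others beats 12×16 = 192.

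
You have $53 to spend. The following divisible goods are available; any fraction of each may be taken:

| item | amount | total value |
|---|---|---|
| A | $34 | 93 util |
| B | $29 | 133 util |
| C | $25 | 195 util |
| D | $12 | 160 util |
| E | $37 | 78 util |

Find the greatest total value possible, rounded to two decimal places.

428.38

Take in order of value per unit:
- D (160/12 per unit): all 12 → value 160, running total 160.00
- C (195/25 per unit): all 25 → value 195, running total 355.00
- B (133/29 per unit): 16 of 29 → value 16×133/29 = 73.3793, running total 428.38
Total 428.38.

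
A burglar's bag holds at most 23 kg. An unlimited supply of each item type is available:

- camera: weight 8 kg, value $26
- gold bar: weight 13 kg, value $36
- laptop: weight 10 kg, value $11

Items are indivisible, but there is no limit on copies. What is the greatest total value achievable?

$62

Best value-per-unit is camera at 26/8; filling with it alone gives 2×26 = 52.
Optimal mix: 1×camera + 1×gold bar → weight 21, value 62.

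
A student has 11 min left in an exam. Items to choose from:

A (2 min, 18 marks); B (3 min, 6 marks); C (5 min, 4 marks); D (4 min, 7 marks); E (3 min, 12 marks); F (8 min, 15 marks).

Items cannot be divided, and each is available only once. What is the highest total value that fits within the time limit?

Check high-value combinations within 11 min:
- A+D+E: time 2+4+3=9, value 18+7+12=37
- A+B+E: time 2+3+3=8, value 18+6+12=36
- A+C+E: time 2+5+3=10, value 18+4+12=34
- A+F: time 2+8=10, value 18+15=33
- A+B+D: time 2+3+4=9, value 18+6+7=31
Best: 37 marks.

37 marks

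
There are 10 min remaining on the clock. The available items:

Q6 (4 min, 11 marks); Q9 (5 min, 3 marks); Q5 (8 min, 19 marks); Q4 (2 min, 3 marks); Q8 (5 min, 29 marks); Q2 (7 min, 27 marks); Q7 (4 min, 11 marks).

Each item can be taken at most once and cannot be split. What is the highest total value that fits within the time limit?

Check high-value combinations within 10 min:
- Q6+Q8: time 4+5=9, value 11+29=40
- Q8+Q7: time 5+4=9, value 29+11=40
- Q4+Q8: time 2+5=7, value 3+29=32
- Q9+Q8: time 5+5=10, value 3+29=32
- Q4+Q2: time 2+7=9, value 3+27=30
Best: 40 marks.

40 marks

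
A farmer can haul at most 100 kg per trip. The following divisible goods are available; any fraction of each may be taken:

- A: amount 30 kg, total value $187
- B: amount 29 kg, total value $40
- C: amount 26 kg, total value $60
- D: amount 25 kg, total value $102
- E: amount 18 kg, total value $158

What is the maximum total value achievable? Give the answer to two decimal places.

Take in order of value per unit:
- E (158/18 per unit): all 18 → value 158, running total 158.00
- A (187/30 per unit): all 30 → value 187, running total 345.00
- D (102/25 per unit): all 25 → value 102, running total 447.00
- C (60/26 per unit): all 26 → value 60, running total 507.00
- B (40/29 per unit): 1 of 29 → value 1×40/29 = 1.3793, running total 508.38
Total 508.38.

508.38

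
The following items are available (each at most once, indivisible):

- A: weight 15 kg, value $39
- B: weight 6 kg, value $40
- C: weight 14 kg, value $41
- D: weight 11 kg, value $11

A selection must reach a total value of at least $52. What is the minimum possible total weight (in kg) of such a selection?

Subsets with value ≥ 52, sorted by total weight:
- B+C: weight 20, value 81
- A+B: weight 21, value 79
- C+D: weight 25, value 52
- A+C: weight 29, value 80
Minimum weight: 20 kg.

20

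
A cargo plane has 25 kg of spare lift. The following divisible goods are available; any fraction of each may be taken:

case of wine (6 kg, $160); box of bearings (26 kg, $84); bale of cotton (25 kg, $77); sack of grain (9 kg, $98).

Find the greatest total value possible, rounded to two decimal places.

290.31

Take in order of value per unit:
- case of wine (160/6 per unit): all 6 → value 160, running total 160.00
- sack of grain (98/9 per unit): all 9 → value 98, running total 258.00
- box of bearings (84/26 per unit): 10 of 26 → value 10×84/26 = 32.3077, running total 290.31
Total 290.31.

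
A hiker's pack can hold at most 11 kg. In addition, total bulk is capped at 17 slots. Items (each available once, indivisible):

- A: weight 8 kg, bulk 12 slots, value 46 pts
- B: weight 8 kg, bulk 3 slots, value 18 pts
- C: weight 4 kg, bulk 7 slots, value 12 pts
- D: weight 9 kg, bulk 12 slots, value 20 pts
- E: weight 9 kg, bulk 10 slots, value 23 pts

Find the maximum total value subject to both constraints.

46 pts

Feasible sets respecting both limits:
- A: weight 8, bulk 12, value 46
- E: weight 9, bulk 10, value 23
- D: weight 9, bulk 12, value 20
- B: weight 8, bulk 3, value 18
Best: 46 pts.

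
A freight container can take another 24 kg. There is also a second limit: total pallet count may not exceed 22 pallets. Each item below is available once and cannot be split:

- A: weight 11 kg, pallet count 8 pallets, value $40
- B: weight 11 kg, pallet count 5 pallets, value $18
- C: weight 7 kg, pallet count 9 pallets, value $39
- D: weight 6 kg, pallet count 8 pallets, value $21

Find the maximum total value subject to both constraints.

Feasible sets respecting both limits:
- A+C: weight 18, pallet count 17, value 79
- B+C+D: weight 24, pallet count 22, value 78
- A+D: weight 17, pallet count 16, value 61
Best: $79.

$79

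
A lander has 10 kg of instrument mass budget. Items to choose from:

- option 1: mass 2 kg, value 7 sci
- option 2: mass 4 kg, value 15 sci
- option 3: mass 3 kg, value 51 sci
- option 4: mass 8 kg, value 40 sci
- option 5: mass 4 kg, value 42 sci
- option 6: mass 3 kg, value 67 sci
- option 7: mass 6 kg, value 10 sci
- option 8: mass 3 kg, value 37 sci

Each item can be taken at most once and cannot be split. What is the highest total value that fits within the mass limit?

Check high-value combinations within 10 kg:
- option 3+option 5+option 6: mass 3+4+3=10, value 51+42+67=160
- option 3+option 6+option 8: mass 3+3+3=9, value 51+67+37=155
- option 5+option 6+option 8: mass 4+3+3=10, value 42+67+37=146
- option 2+option 3+option 6: mass 4+3+3=10, value 15+51+67=133
Best: 160 sci.

160 sci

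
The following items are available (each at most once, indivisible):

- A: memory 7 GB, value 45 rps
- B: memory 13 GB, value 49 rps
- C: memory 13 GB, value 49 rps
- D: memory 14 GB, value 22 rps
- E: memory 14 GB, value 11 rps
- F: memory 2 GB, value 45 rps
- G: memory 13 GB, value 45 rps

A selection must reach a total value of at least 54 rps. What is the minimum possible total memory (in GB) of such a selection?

Subsets with value ≥ 54, sorted by total memory:
- A+F: memory 9, value 90
- B+F: memory 15, value 94
- C+F: memory 15, value 94
- F+G: memory 15, value 90
Minimum memory: 9 GB.

9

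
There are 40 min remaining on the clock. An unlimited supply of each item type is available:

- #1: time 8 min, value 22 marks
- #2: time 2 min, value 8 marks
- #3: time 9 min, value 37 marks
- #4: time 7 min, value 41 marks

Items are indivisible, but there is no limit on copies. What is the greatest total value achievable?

221 marks

Best value-per-unit is #4 at 41/7; filling with it alone gives 5×41 = 205.
Optimal mix: 2×#2 + 5×#4 → time 39, value 221.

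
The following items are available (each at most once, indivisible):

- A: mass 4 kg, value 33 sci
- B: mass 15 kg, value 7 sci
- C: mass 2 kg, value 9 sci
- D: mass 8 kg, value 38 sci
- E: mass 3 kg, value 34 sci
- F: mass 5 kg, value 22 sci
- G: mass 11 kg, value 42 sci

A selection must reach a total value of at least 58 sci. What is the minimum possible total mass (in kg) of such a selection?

Subsets with value ≥ 58, sorted by total mass:
- A+E: mass 7, value 67
- A+C+E: mass 9, value 76
- C+E+F: mass 10, value 65
Minimum mass: 7 kg.

7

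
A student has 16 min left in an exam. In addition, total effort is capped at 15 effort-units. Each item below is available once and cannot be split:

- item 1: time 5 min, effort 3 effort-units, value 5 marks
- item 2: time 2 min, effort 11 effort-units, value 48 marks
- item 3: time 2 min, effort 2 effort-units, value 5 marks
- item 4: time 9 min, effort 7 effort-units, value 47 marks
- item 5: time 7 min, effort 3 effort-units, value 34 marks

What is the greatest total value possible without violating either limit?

82 marks

Feasible sets respecting both limits:
- item 2+item 5: time 9, effort 14, value 82
- item 4+item 5: time 16, effort 10, value 81
- item 1+item 3+item 4: time 16, effort 12, value 57
- item 1+item 2: time 7, effort 14, value 53
Best: 82 marks.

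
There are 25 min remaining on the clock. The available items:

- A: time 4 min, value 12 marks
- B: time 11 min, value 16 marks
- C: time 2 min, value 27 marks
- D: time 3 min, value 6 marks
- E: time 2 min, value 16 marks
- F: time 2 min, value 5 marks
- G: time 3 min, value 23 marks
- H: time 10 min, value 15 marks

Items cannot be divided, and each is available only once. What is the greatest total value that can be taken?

100 marks

This is a 0/1 knapsack; check combinations near the capacity.
- A+B+C+D+E+G: time 4+11+2+3+2+3=25, value 12+16+27+6+16+23=100
- A+B+C+E+F+G: time 4+11+2+2+2+3=24, value 12+16+27+16+5+23=99
- A+C+D+E+G+H: time 4+2+3+2+3+10=24, value 12+27+6+16+23+15=99
Best: 100 marks.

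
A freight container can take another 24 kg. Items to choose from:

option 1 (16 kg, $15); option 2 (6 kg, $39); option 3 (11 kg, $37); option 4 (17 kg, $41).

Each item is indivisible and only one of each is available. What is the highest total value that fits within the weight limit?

Check high-value combinations within 24 kg:
- option 2+option 4: weight 6+17=23, value 39+41=80
- option 2+option 3: weight 6+11=17, value 39+37=76
- option 1+option 2: weight 16+6=22, value 15+39=54
- option 4: weight 17, value 41
- option 2: weight 6, value 39
Best: $80.

$80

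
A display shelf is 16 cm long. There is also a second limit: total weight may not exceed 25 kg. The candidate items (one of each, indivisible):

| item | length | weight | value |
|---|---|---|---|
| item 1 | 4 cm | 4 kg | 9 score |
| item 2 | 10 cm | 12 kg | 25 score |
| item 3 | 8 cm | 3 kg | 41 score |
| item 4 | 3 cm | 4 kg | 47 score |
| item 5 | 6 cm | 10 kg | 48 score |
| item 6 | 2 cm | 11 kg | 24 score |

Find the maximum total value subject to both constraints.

Feasible sets respecting both limits:
- item 4+item 5+item 6: length 11, weight 25, value 119
- item 3+item 5+item 6: length 16, weight 24, value 113
- item 3+item 4+item 6: length 13, weight 18, value 112
Best: 119 score.

119 score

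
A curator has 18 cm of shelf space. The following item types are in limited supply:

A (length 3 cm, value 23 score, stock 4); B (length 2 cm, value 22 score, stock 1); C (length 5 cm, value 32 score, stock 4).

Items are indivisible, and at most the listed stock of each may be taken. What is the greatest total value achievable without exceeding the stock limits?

Top feasible selections:
- 2×A + 1×B + 2×C: length 18, value 132
- 4×A + 1×C: length 17, value 124
- 3×A + 1×B + 1×C: length 16, value 123
Best: 132 score.

132 score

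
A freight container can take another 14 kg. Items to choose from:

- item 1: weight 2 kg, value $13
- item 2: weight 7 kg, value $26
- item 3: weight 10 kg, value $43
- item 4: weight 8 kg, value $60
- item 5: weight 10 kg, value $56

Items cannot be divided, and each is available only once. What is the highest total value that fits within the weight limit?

$73

Check high-value combinations within 14 kg:
- item 1+item 4: weight 2+8=10, value 13+60=73
- item 1+item 5: weight 2+10=12, value 13+56=69
- item 4: weight 8, value 60
- item 5: weight 10, value 56
- item 1+item 3: weight 2+10=12, value 13+43=56
Best: $73.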